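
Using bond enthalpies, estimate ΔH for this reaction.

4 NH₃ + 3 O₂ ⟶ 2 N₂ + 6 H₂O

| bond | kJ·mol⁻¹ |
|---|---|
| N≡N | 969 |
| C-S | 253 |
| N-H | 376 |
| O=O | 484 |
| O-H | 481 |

ΔH ≈ −1746 kJ

Bonds broken (reactants):
  N-H: 12 × 376 = 4512
  O=O: 3 × 484 = 1452
  Σ(broken) = 5964 kJ
Bonds formed (products):
  N≡N: 2 × 969 = 1938
  O-H: 12 × 481 = 5772
  Σ(formed) = 7710 kJ
ΔH = Σ(broken) − Σ(formed) = 5964 − 7710 = −1746 kJ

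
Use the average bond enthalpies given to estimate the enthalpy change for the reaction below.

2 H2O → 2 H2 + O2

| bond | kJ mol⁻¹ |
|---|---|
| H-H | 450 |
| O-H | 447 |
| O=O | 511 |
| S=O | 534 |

Bonds broken (reactants):
  O-H: 4 × 447 = 1788
  Σ(broken) = 1788 kJ
Bonds formed (products):
  H-H: 2 × 450 = 900
  O=O: 1 × 511 = 511
  Σ(formed) = 1411 kJ
ΔH = Σ(broken) − Σ(formed) = 1788 − 1411 = +377 kJ

ΔH ≈ +377 kJ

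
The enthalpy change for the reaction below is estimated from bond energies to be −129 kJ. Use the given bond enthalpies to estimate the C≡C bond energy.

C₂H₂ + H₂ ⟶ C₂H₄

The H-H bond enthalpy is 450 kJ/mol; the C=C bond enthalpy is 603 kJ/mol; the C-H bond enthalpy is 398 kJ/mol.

Let D be the C≡C bond energy.
Σ(broken) = 1×D + 2×398 + 1×450 = 1246 + D
Σ(formed) = 4×398 + 1×603 = 2195
ΔH = Σ(broken) − Σ(formed) = (1246 + D) − (2195) = −949 + D
Setting this equal to −129 kJ gives D = 820 kJ/mol.

D(C≡C) ≈ 820 kJ/mol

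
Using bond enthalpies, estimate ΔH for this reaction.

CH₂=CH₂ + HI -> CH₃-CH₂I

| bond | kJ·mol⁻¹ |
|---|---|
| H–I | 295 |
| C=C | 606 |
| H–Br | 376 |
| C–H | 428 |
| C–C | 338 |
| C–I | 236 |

ΔH ≈ −101 kJ

Bonds broken (reactants):
  C–H: 4 × 428 = 1712
  C=C: 1 × 606 = 606
  H–I: 1 × 295 = 295
  Σ(broken) = 2613 kJ
Bonds formed (products):
  C–C: 1 × 338 = 338
  C–H: 5 × 428 = 2140
  C–I: 1 × 236 = 236
  Σ(formed) = 2714 kJ
ΔH = Σ(broken) − Σ(formed) = 2613 − 2714 = −101 kJ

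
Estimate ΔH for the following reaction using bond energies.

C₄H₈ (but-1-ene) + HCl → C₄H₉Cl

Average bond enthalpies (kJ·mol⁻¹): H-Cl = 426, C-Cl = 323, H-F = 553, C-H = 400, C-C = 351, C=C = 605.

ΔH ≈ −43 kJ

Bonds broken (reactants):
  C-C: 2 × 351 = 702
  C-H: 8 × 400 = 3200
  C=C: 1 × 605 = 605
  H-Cl: 1 × 426 = 426
  Σ(broken) = 4933 kJ
Bonds formed (products):
  C-C: 3 × 351 = 1053
  C-Cl: 1 × 323 = 323
  C-H: 9 × 400 = 3600
  Σ(formed) = 4976 kJ
ΔH = Σ(broken) − Σ(formed) = 4933 − 4976 = −43 kJ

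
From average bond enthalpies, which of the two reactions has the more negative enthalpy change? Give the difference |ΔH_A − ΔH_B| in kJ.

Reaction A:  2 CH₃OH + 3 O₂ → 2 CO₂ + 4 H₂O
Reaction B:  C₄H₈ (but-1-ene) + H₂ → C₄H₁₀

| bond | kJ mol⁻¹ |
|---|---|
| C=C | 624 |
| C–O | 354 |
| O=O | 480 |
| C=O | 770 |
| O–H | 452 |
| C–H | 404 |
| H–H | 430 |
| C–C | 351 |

Reaction A, by 1115 kJ

Reaction A:
  Bonds broken (reactants):
    C–H: 6 × 404 = 2424
    C–O: 2 × 354 = 708
    O–H: 2 × 452 = 904
    O=O: 3 × 480 = 1440
    Σ(broken) = 5476 kJ
  Bonds formed (products):
    C=O: 4 × 770 = 3080
    O–H: 8 × 452 = 3616
    Σ(formed) = 6696 kJ
  ΔH_A = 5476 − 6696 = −1220 kJ
Reaction B:
  Bonds broken (reactants):
    C–C: 2 × 351 = 702
    C–H: 8 × 404 = 3232
    C=C: 1 × 624 = 624
    H–H: 1 × 430 = 430
    Σ(broken) = 4988 kJ
  Bonds formed (products):
    C–C: 3 × 351 = 1053
    C–H: 10 × 404 = 4040
    Σ(formed) = 5093 kJ
  ΔH_B = 4988 − 5093 = −105 kJ
ΔH_A − ΔH_B = −1115 kJ, so reaction A has the more negative ΔH; |ΔH_A − ΔH_B| = 1115 kJ.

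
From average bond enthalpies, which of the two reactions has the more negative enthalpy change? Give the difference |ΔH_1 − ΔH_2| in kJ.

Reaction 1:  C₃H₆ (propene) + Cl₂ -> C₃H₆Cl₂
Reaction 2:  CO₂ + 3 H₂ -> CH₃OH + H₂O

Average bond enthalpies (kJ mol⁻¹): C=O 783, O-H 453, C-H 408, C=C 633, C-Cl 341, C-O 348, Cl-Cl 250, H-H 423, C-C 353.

Reaction 1, by 56 kJ

Reaction 1:
  Bonds broken (reactants):
    C-C: 1 × 353 = 353
    C-H: 6 × 408 = 2448
    C=C: 1 × 633 = 633
    Cl-Cl: 1 × 250 = 250
    Σ(broken) = 3684 kJ
  Bonds formed (products):
    C-C: 2 × 353 = 706
    C-Cl: 2 × 341 = 682
    C-H: 6 × 408 = 2448
    Σ(formed) = 3836 kJ
  ΔH_1 = 3684 − 3836 = −152 kJ
Reaction 2:
  Bonds broken (reactants):
    C=O: 2 × 783 = 1566
    H-H: 3 × 423 = 1269
    Σ(broken) = 2835 kJ
  Bonds formed (products):
    C-H: 3 × 408 = 1224
    C-O: 1 × 348 = 348
    O-H: 3 × 453 = 1359
    Σ(formed) = 2931 kJ
  ΔH_2 = 2835 − 2931 = −96 kJ
ΔH_1 − ΔH_2 = −56 kJ, so reaction 1 has the more negative ΔH; |ΔH_1 − ΔH_2| = 56 kJ.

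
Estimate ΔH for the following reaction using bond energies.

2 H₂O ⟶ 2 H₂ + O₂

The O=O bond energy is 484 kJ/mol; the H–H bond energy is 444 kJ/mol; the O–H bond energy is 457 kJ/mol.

Bonds broken (reactants):
  O–H: 4 × 457 = 1828
  Σ(broken) = 1828 kJ
Bonds formed (products):
  H–H: 2 × 444 = 888
  O=O: 1 × 484 = 484
  Σ(formed) = 1372 kJ
ΔH = Σ(broken) − Σ(formed) = 1828 − 1372 = +456 kJ

ΔH ≈ +456 kJ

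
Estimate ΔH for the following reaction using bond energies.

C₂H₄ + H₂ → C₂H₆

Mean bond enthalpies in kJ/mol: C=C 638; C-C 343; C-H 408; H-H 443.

Bonds broken (reactants):
  C-H: 4 × 408 = 1632
  C=C: 1 × 638 = 638
  H-H: 1 × 443 = 443
  Σ(broken) = 2713 kJ
Bonds formed (products):
  C-C: 1 × 343 = 343
  C-H: 6 × 408 = 2448
  Σ(formed) = 2791 kJ
ΔH = Σ(broken) − Σ(formed) = 2713 − 2791 = −78 kJ

ΔH ≈ −78 kJ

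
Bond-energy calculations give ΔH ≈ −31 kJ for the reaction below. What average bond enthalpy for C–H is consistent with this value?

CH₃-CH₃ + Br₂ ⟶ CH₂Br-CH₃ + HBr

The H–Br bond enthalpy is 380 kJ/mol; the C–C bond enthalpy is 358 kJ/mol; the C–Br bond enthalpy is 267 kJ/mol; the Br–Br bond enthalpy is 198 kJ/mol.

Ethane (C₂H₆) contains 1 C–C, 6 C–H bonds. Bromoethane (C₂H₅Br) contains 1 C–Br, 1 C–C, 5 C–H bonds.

D(C–H) ≈ 418 kJ/mol

Let D be the C–H bond energy.
Σ(broken) = 1×198 + 1×358 + 6×D = 556 + 6D
Σ(formed) = 1×267 + 1×358 + 5×D + 1×380 = 1005 + 5D
ΔH = Σ(broken) − Σ(formed) = (556 + 6D) − (1005 + 5D) = −449 + D
Setting this equal to −31 kJ gives D = 418 kJ/mol.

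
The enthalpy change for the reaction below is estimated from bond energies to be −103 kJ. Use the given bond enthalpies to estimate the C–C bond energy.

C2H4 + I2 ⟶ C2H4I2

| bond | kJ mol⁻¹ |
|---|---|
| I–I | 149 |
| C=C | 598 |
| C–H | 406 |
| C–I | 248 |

Let D be the C–C bond energy.
Σ(broken) = 4×406 + 1×598 + 1×149 = 2371
Σ(formed) = 1×D + 4×406 + 2×248 = 2120 + D
ΔH = Σ(broken) − Σ(formed) = (2371) − (2120 + D) = +251 − D
Setting this equal to −103 kJ gives D = 354 kJ/mol.

D(C–C) ≈ 354 kJ/mol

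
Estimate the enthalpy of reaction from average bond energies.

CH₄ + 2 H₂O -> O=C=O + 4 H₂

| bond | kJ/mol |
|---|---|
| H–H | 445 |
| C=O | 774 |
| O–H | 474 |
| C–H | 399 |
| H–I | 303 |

Bonds broken (reactants):
  C–H: 4 × 399 = 1596
  O–H: 4 × 474 = 1896
  Σ(broken) = 3492 kJ
Bonds formed (products):
  C=O: 2 × 774 = 1548
  H–H: 4 × 445 = 1780
  Σ(formed) = 3328 kJ
ΔH = Σ(broken) − Σ(formed) = 3492 − 3328 = +164 kJ

ΔH ≈ +164 kJ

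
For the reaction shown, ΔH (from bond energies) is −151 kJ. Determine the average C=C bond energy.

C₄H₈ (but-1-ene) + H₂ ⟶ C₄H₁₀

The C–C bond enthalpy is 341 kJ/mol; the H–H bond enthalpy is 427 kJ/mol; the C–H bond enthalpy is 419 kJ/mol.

Let D be the C=C bond energy.
Σ(broken) = 2×341 + 8×419 + 1×D + 1×427 = 4461 + D
Σ(formed) = 3×341 + 10×419 = 5213
ΔH = Σ(broken) − Σ(formed) = (4461 + D) − (5213) = −752 + D
Setting this equal to −151 kJ gives D = 601 kJ/mol.

D(C=C) ≈ 601 kJ/mol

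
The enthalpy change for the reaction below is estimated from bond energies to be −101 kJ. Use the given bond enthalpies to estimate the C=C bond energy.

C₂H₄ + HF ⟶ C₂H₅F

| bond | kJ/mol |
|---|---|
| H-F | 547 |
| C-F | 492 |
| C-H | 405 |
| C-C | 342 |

Let D be the C=C bond energy.
Σ(broken) = 4×405 + 1×D + 1×547 = 2167 + D
Σ(formed) = 1×342 + 1×492 + 5×405 = 2859
ΔH = Σ(broken) − Σ(formed) = (2167 + D) − (2859) = −692 + D
Setting this equal to −101 kJ gives D = 591 kJ/mol.

D(C=C) ≈ 591 kJ/mol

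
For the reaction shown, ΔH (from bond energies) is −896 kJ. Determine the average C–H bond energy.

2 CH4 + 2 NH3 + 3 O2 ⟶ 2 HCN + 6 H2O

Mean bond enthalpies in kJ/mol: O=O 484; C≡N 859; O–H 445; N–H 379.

Let D be the C–H bond energy.
Σ(broken) = 8×D + 6×379 + 3×484 = 3726 + 8D
Σ(formed) = 2×859 + 2×D + 12×445 = 7058 + 2D
ΔH = Σ(broken) − Σ(formed) = (3726 + 8D) − (7058 + 2D) = −3332 + 6D
Setting this equal to −896 kJ gives 6D = 2436, so D = 406 kJ/mol.

D(C–H) ≈ 406 kJ/mol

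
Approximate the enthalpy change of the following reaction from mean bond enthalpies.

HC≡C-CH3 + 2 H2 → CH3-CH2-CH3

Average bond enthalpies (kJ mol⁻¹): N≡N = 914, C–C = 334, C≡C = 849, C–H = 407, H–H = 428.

ΔH ≈ −257 kJ

Bonds broken (reactants):
  C≡C: 1 × 849 = 849
  C–C: 1 × 334 = 334
  C–H: 4 × 407 = 1628
  H–H: 2 × 428 = 856
  Σ(broken) = 3667 kJ
Bonds formed (products):
  C–C: 2 × 334 = 668
  C–H: 8 × 407 = 3256
  Σ(formed) = 3924 kJ
ΔH = Σ(broken) − Σ(formed) = 3667 − 3924 = −257 kJ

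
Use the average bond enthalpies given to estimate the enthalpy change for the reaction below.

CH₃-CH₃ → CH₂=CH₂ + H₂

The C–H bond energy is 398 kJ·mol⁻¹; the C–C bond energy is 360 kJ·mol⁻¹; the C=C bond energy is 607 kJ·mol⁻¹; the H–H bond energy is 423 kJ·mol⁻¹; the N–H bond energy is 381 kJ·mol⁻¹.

ΔH ≈ +126 kJ

Bonds broken (reactants):
  C–C: 1 × 360 = 360
  C–H: 6 × 398 = 2388
  Σ(broken) = 2748 kJ
Bonds formed (products):
  C–H: 4 × 398 = 1592
  C=C: 1 × 607 = 607
  H–H: 1 × 423 = 423
  Σ(formed) = 2622 kJ
ΔH = Σ(broken) − Σ(formed) = 2748 − 2622 = +126 kJ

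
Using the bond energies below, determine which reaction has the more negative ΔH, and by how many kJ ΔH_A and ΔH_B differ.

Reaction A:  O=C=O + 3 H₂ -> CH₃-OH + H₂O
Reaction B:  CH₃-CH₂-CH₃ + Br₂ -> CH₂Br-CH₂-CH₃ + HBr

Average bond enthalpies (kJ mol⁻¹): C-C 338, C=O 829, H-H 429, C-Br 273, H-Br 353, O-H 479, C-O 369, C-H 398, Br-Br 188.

Reaction A, by 15 kJ

Reaction A:
  Bonds broken (reactants):
    C=O: 2 × 829 = 1658
    H-H: 3 × 429 = 1287
    Σ(broken) = 2945 kJ
  Bonds formed (products):
    C-H: 3 × 398 = 1194
    C-O: 1 × 369 = 369
    O-H: 3 × 479 = 1437
    Σ(formed) = 3000 kJ
  ΔH_A = 2945 − 3000 = −55 kJ
Reaction B:
  Bonds broken (reactants):
    Br-Br: 1 × 188 = 188
    C-C: 2 × 338 = 676
    C-H: 8 × 398 = 3184
    Σ(broken) = 4048 kJ
  Bonds formed (products):
    C-Br: 1 × 273 = 273
    C-C: 2 × 338 = 676
    C-H: 7 × 398 = 2786
    H-Br: 1 × 353 = 353
    Σ(formed) = 4088 kJ
  ΔH_B = 4048 − 4088 = −40 kJ
ΔH_A − ΔH_B = −15 kJ, so reaction A has the more negative ΔH; |ΔH_A − ΔH_B| = 15 kJ.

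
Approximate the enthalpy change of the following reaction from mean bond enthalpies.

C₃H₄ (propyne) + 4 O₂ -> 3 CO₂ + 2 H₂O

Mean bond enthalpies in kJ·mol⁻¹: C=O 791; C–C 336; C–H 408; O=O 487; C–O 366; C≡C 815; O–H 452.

Bonds broken (reactants):
  C≡C: 1 × 815 = 815
  C–C: 1 × 336 = 336
  C–H: 4 × 408 = 1632
  O=O: 4 × 487 = 1948
  Σ(broken) = 4731 kJ
Bonds formed (products):
  C=O: 6 × 791 = 4746
  O–H: 4 × 452 = 1808
  Σ(formed) = 6554 kJ
ΔH = Σ(broken) − Σ(formed) = 4731 − 6554 = −1823 kJ

ΔH ≈ −1823 kJ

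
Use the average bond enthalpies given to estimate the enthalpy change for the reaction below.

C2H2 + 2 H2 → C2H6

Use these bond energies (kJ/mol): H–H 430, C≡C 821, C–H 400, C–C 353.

ΔH ≈ −272 kJ

Bonds broken (reactants):
  C≡C: 1 × 821 = 821
  C–H: 2 × 400 = 800
  H–H: 2 × 430 = 860
  Σ(broken) = 2481 kJ
Bonds formed (products):
  C–C: 1 × 353 = 353
  C–H: 6 × 400 = 2400
  Σ(formed) = 2753 kJ
ΔH = Σ(broken) − Σ(formed) = 2481 − 2753 = −272 kJ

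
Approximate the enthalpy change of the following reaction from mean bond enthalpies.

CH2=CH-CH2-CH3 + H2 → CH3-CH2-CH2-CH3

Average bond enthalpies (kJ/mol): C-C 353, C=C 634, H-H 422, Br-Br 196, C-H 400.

Bonds broken (reactants):
  C-C: 2 × 353 = 706
  C-H: 8 × 400 = 3200
  C=C: 1 × 634 = 634
  H-H: 1 × 422 = 422
  Σ(broken) = 4962 kJ
Bonds formed (products):
  C-C: 3 × 353 = 1059
  C-H: 10 × 400 = 4000
  Σ(formed) = 5059 kJ
ΔH = Σ(broken) − Σ(formed) = 4962 − 5059 = −97 kJ

ΔH ≈ −97 kJ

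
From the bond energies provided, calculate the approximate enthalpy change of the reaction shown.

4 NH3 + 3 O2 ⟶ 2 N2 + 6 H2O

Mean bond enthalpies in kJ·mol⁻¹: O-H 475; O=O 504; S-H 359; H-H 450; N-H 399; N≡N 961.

ΔH ≈ −1322 kJ

Bonds broken (reactants):
  N-H: 12 × 399 = 4788
  O=O: 3 × 504 = 1512
  Σ(broken) = 6300 kJ
Bonds formed (products):
  N≡N: 2 × 961 = 1922
  O-H: 12 × 475 = 5700
  Σ(formed) = 7622 kJ
ΔH = Σ(broken) − Σ(formed) = 6300 − 7622 = −1322 kJ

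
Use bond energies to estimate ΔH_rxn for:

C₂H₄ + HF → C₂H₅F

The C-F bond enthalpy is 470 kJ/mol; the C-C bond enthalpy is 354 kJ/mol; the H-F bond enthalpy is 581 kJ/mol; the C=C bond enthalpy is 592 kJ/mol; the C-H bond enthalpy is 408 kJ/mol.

Bonds broken (reactants):
  C-H: 4 × 408 = 1632
  C=C: 1 × 592 = 592
  H-F: 1 × 581 = 581
  Σ(broken) = 2805 kJ
Bonds formed (products):
  C-C: 1 × 354 = 354
  C-F: 1 × 470 = 470
  C-H: 5 × 408 = 2040
  Σ(formed) = 2864 kJ
ΔH = Σ(broken) − Σ(formed) = 2805 − 2864 = −59 kJ

ΔH ≈ −59 kJ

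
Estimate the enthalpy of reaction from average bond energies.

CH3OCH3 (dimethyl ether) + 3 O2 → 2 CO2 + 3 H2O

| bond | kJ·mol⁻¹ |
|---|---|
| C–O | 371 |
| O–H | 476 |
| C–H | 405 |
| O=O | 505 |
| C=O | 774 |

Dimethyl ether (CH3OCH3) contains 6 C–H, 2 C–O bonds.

Bonds broken (reactants):
  C–H: 6 × 405 = 2430
  C–O: 2 × 371 = 742
  O=O: 3 × 505 = 1515
  Σ(broken) = 4687 kJ
Bonds formed (products):
  C=O: 4 × 774 = 3096
  O–H: 6 × 476 = 2856
  Σ(formed) = 5952 kJ
ΔH = Σ(broken) − Σ(formed) = 4687 − 5952 = −1265 kJ

ΔH ≈ −1265 kJ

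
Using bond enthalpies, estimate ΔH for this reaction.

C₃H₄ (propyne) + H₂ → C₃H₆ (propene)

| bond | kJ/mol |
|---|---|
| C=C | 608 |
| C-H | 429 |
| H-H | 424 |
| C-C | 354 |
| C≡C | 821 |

Bonds broken (reactants):
  C≡C: 1 × 821 = 821
  C-C: 1 × 354 = 354
  C-H: 4 × 429 = 1716
  H-H: 1 × 424 = 424
  Σ(broken) = 3315 kJ
Bonds formed (products):
  C-C: 1 × 354 = 354
  C-H: 6 × 429 = 2574
  C=C: 1 × 608 = 608
  Σ(formed) = 3536 kJ
ΔH = Σ(broken) − Σ(formed) = 3315 − 3536 = −221 kJ

ΔH ≈ −221 kJ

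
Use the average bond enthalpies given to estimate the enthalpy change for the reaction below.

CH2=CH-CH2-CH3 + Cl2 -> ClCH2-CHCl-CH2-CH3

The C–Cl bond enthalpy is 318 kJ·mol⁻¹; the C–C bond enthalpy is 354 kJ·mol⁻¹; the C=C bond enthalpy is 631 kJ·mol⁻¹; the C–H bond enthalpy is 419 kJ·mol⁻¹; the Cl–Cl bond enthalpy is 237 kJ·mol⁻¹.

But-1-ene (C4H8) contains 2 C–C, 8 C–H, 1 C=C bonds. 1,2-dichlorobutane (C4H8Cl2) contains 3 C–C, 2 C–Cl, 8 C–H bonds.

Bonds broken (reactants):
  C–C: 2 × 354 = 708
  C–H: 8 × 419 = 3352
  C=C: 1 × 631 = 631
  Cl–Cl: 1 × 237 = 237
  Σ(broken) = 4928 kJ
Bonds formed (products):
  C–C: 3 × 354 = 1062
  C–Cl: 2 × 318 = 636
  C–H: 8 × 419 = 3352
  Σ(formed) = 5050 kJ
ΔH = Σ(broken) − Σ(formed) = 4928 − 5050 = −122 kJ

ΔH ≈ −122 kJ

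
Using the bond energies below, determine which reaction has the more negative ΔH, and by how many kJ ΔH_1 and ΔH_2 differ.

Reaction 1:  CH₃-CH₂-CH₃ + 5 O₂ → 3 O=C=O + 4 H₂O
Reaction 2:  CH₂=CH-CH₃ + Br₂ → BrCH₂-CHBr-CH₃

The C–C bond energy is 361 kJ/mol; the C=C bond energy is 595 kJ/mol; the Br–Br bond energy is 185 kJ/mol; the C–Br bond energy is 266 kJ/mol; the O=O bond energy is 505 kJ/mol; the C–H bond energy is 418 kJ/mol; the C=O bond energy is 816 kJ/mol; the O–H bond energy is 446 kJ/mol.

Reaction 1:
  Bonds broken (reactants):
    C–C: 2 × 361 = 722
    C–H: 8 × 418 = 3344
    O=O: 5 × 505 = 2525
    Σ(broken) = 6591 kJ
  Bonds formed (products):
    C=O: 6 × 816 = 4896
    O–H: 8 × 446 = 3568
    Σ(formed) = 8464 kJ
  ΔH_1 = 6591 − 8464 = −1873 kJ
Reaction 2:
  Bonds broken (reactants):
    Br–Br: 1 × 185 = 185
    C–C: 1 × 361 = 361
    C–H: 6 × 418 = 2508
    C=C: 1 × 595 = 595
    Σ(broken) = 3649 kJ
  Bonds formed (products):
    C–Br: 2 × 266 = 532
    C–C: 2 × 361 = 722
    C–H: 6 × 418 = 2508
    Σ(formed) = 3762 kJ
  ΔH_2 = 3649 − 3762 = −113 kJ
ΔH_1 − ΔH_2 = −1760 kJ, so reaction 1 has the more negative ΔH; |ΔH_1 − ΔH_2| = 1760 kJ.

Reaction 1, by 1760 kJ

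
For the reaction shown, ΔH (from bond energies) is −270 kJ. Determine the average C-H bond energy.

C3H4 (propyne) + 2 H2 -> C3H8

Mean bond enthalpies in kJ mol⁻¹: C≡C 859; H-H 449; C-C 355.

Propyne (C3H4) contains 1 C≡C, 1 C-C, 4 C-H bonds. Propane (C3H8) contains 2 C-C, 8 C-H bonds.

Let D be the C-H bond energy.
Σ(broken) = 1×859 + 1×355 + 4×D + 2×449 = 2112 + 4D
Σ(formed) = 2×355 + 8×D = 710 + 8D
ΔH = Σ(broken) − Σ(formed) = (2112 + 4D) − (710 + 8D) = +1402 − 4D
Setting this equal to −270 kJ gives 4D = 1672, so D = 418 kJ/mol.

D(C-H) ≈ 418 kJ/mol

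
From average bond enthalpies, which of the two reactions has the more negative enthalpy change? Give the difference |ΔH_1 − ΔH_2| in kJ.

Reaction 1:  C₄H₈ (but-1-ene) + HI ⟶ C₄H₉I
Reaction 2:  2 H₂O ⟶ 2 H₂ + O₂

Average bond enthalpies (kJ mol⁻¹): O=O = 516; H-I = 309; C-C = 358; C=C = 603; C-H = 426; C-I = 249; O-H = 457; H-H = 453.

Reaction 1:
  Bonds broken (reactants):
    C-C: 2 × 358 = 716
    C-H: 8 × 426 = 3408
    C=C: 1 × 603 = 603
    H-I: 1 × 309 = 309
    Σ(broken) = 5036 kJ
  Bonds formed (products):
    C-C: 3 × 358 = 1074
    C-H: 9 × 426 = 3834
    C-I: 1 × 249 = 249
    Σ(formed) = 5157 kJ
  ΔH_1 = 5036 − 5157 = −121 kJ
Reaction 2:
  Bonds broken (reactants):
    O-H: 4 × 457 = 1828
    Σ(broken) = 1828 kJ
  Bonds formed (products):
    H-H: 2 × 453 = 906
    O=O: 1 × 516 = 516
    Σ(formed) = 1422 kJ
  ΔH_2 = 1828 − 1422 = +406 kJ
ΔH_1 − ΔH_2 = −527 kJ, so reaction 1 has the more negative ΔH; |ΔH_1 − ΔH_2| = 527 kJ.

Reaction 1, by 527 kJ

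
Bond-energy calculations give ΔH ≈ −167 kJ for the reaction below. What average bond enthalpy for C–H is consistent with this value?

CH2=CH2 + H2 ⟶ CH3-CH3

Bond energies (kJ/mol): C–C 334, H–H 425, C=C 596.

Let D be the C–H bond energy.
Σ(broken) = 4×D + 1×596 + 1×425 = 1021 + 4D
Σ(formed) = 1×334 + 6×D = 334 + 6D
ΔH = Σ(broken) − Σ(formed) = (1021 + 4D) − (334 + 6D) = +687 − 2D
Setting this equal to −167 kJ gives 2D = 854, so D = 427 kJ/mol.

D(C–H) ≈ 427 kJ/mol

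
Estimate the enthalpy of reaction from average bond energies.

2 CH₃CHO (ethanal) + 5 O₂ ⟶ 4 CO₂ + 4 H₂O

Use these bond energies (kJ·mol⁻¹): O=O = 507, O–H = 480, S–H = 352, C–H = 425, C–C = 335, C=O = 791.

Bonds broken (reactants):
  C–C: 2 × 335 = 670
  C–H: 8 × 425 = 3400
  C=O: 2 × 791 = 1582
  O=O: 5 × 507 = 2535
  Σ(broken) = 8187 kJ
Bonds formed (products):
  C=O: 8 × 791 = 6328
  O–H: 8 × 480 = 3840
  Σ(formed) = 10168 kJ
ΔH = Σ(broken) − Σ(formed) = 8187 − 10168 = −1981 kJ

ΔH ≈ −1981 kJ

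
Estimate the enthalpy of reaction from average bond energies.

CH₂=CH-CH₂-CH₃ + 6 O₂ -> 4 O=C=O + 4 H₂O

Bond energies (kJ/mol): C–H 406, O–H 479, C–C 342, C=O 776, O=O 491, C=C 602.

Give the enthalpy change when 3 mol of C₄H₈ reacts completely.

ΔH = −7680 kJ

Bonds broken (reactants):
  C–C: 2 × 342 = 684
  C–H: 8 × 406 = 3248
  C=C: 1 × 602 = 602
  O=O: 6 × 491 = 2946
  Σ(broken) = 7480 kJ
Bonds formed (products):
  C=O: 8 × 776 = 6208
  O–H: 8 × 479 = 3832
  Σ(formed) = 10040 kJ
ΔH = Σ(broken) − Σ(formed) = 7480 − 10040 = −2560 kJ
For 3× the reaction as written: 3 × (−2560) = −7680 kJ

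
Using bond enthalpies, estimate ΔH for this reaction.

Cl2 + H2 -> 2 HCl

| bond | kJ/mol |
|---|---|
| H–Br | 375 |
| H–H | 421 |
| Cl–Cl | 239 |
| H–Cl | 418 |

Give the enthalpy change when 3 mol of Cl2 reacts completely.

ΔH = −528 kJ

Bonds broken (reactants):
  Cl–Cl: 1 × 239 = 239
  H–H: 1 × 421 = 421
  Σ(broken) = 660 kJ
Bonds formed (products):
  H–Cl: 2 × 418 = 836
  Σ(formed) = 836 kJ
ΔH = Σ(broken) − Σ(formed) = 660 − 836 = −176 kJ
For 3× the reaction as written: 3 × (−176) = −528 kJ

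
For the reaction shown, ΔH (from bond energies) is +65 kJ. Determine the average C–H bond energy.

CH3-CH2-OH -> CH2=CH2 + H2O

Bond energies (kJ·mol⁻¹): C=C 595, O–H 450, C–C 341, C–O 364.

D(C–H) ≈ 405 kJ/mol

Let D be the C–H bond energy.
Σ(broken) = 1×341 + 5×D + 1×364 + 1×450 = 1155 + 5D
Σ(formed) = 4×D + 1×595 + 2×450 = 1495 + 4D
ΔH = Σ(broken) − Σ(formed) = (1155 + 5D) − (1495 + 4D) = −340 + D
Setting this equal to +65 kJ gives D = 405 kJ/mol.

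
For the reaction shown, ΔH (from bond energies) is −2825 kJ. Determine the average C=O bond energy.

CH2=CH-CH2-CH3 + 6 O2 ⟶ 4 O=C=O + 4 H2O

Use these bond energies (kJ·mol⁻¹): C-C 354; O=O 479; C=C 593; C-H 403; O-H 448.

D(C=O) ≈ 830 kJ/mol

Let D be the C=O bond energy.
Σ(broken) = 2×354 + 8×403 + 1×593 + 6×479 = 7399
Σ(formed) = 8×D + 8×448 = 3584 + 8D
ΔH = Σ(broken) − Σ(formed) = (7399) − (3584 + 8D) = +3815 − 8D
Setting this equal to −2825 kJ gives 8D = 6640, so D = 830 kJ/mol.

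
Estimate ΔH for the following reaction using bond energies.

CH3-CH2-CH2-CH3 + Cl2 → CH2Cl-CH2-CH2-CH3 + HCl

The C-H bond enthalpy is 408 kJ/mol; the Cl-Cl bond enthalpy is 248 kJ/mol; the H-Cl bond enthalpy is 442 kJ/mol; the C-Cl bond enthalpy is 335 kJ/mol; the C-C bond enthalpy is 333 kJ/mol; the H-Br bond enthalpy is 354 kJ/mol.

Bonds broken (reactants):
  C-C: 3 × 333 = 999
  C-H: 10 × 408 = 4080
  Cl-Cl: 1 × 248 = 248
  Σ(broken) = 5327 kJ
Bonds formed (products):
  C-C: 3 × 333 = 999
  C-Cl: 1 × 335 = 335
  C-H: 9 × 408 = 3672
  H-Cl: 1 × 442 = 442
  Σ(formed) = 5448 kJ
ΔH = Σ(broken) − Σ(formed) = 5327 − 5448 = −121 kJ

ΔH ≈ −121 kJ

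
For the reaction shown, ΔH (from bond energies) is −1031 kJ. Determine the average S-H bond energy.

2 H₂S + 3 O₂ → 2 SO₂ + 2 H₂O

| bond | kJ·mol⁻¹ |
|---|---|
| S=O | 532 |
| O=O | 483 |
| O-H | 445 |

Let D be the S-H bond energy.
Σ(broken) = 3×483 + 4×D = 1449 + 4D
Σ(formed) = 4×445 + 4×532 = 3908
ΔH = Σ(broken) − Σ(formed) = (1449 + 4D) − (3908) = −2459 + 4D
Setting this equal to −1031 kJ gives 4D = 1428, so D = 357 kJ/mol.

D(S-H) ≈ 357 kJ/mol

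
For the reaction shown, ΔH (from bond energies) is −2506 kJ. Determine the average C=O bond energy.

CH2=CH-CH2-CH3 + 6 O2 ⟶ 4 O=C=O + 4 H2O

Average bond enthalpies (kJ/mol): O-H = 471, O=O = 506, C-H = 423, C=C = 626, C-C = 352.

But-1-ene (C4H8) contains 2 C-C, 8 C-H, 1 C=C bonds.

Let D be the C=O bond energy.
Σ(broken) = 2×352 + 8×423 + 1×626 + 6×506 = 7750
Σ(formed) = 8×D + 8×471 = 3768 + 8D
ΔH = Σ(broken) − Σ(formed) = (7750) − (3768 + 8D) = +3982 − 8D
Setting this equal to −2506 kJ gives 8D = 6488, so D = 811 kJ/mol.

D(C=O) ≈ 811 kJ/mol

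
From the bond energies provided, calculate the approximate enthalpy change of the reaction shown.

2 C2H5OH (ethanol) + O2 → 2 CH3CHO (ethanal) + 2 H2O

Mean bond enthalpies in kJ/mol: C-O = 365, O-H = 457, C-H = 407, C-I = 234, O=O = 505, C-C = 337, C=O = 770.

ΔH ≈ −405 kJ

Bonds broken (reactants):
  C-C: 2 × 337 = 674
  C-H: 10 × 407 = 4070
  C-O: 2 × 365 = 730
  O-H: 2 × 457 = 914
  O=O: 1 × 505 = 505
  Σ(broken) = 6893 kJ
Bonds formed (products):
  C-C: 2 × 337 = 674
  C-H: 8 × 407 = 3256
  C=O: 2 × 770 = 1540
  O-H: 4 × 457 = 1828
  Σ(formed) = 7298 kJ
ΔH = Σ(broken) − Σ(formed) = 6893 − 7298 = −405 kJ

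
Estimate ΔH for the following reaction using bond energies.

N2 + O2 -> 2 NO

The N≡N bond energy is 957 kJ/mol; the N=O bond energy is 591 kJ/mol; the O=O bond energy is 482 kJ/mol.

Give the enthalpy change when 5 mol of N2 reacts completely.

Bonds broken (reactants):
  N≡N: 1 × 957 = 957
  O=O: 1 × 482 = 482
  Σ(broken) = 1439 kJ
Bonds formed (products):
  N=O: 2 × 591 = 1182
  Σ(formed) = 1182 kJ
ΔH = Σ(broken) − Σ(formed) = 1439 − 1182 = +257 kJ
For 5× the reaction as written: 5 × (+257) = +1285 kJ

ΔH = +1285 kJ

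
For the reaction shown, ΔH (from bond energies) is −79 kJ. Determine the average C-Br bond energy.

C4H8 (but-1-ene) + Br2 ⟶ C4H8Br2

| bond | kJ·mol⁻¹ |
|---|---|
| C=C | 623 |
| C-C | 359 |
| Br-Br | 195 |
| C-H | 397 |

D(C-Br) ≈ 269 kJ/mol

Let D be the C-Br bond energy.
Σ(broken) = 1×195 + 2×359 + 8×397 + 1×623 = 4712
Σ(formed) = 2×D + 3×359 + 8×397 = 4253 + 2D
ΔH = Σ(broken) − Σ(formed) = (4712) − (4253 + 2D) = +459 − 2D
Setting this equal to −79 kJ gives 2D = 538, so D = 269 kJ/mol.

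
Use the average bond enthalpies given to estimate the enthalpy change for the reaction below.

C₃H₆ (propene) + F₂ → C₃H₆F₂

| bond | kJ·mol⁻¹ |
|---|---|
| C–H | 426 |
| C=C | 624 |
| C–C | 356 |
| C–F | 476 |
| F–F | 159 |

Bonds broken (reactants):
  C–C: 1 × 356 = 356
  C–H: 6 × 426 = 2556
  C=C: 1 × 624 = 624
  F–F: 1 × 159 = 159
  Σ(broken) = 3695 kJ
Bonds formed (products):
  C–C: 2 × 356 = 712
  C–F: 2 × 476 = 952
  C–H: 6 × 426 = 2556
  Σ(formed) = 4220 kJ
ΔH = Σ(broken) − Σ(formed) = 3695 − 4220 = −525 kJ

ΔH ≈ −525 kJ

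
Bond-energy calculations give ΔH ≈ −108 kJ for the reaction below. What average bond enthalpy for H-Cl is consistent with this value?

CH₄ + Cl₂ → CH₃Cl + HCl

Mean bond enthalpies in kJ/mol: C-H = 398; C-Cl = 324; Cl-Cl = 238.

Let D be the H-Cl bond energy.
Σ(broken) = 4×398 + 1×238 = 1830
Σ(formed) = 1×324 + 3×398 + 1×D = 1518 + D
ΔH = Σ(broken) − Σ(formed) = (1830) − (1518 + D) = +312 − D
Setting this equal to −108 kJ gives D = 420 kJ/mol.

D(H-Cl) ≈ 420 kJ/mol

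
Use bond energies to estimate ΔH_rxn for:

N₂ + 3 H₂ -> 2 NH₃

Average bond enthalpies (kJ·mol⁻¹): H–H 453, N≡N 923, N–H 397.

Bonds broken (reactants):
  H–H: 3 × 453 = 1359
  N≡N: 1 × 923 = 923
  Σ(broken) = 2282 kJ
Bonds formed (products):
  N–H: 6 × 397 = 2382
  Σ(formed) = 2382 kJ
ΔH = Σ(broken) − Σ(formed) = 2282 − 2382 = −100 kJ

ΔH ≈ −100 kJ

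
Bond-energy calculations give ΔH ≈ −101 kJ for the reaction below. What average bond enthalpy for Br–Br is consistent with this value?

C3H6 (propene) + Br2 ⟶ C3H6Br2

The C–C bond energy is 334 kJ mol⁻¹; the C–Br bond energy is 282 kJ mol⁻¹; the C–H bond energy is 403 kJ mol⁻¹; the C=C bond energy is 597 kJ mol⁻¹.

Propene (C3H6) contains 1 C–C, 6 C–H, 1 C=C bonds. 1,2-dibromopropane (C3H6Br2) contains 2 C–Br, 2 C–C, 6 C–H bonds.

D(Br–Br) ≈ 200 kJ/mol

Let D be the Br–Br bond energy.
Σ(broken) = 1×D + 1×334 + 6×403 + 1×597 = 3349 + D
Σ(formed) = 2×282 + 2×334 + 6×403 = 3650
ΔH = Σ(broken) − Σ(formed) = (3349 + D) − (3650) = −301 + D
Setting this equal to −101 kJ gives D = 200 kJ/mol.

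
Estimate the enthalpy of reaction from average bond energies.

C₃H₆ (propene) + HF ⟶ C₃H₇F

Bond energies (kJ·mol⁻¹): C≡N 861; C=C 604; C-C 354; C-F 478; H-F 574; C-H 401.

ΔH ≈ −55 kJ

Bonds broken (reactants):
  C-C: 1 × 354 = 354
  C-H: 6 × 401 = 2406
  C=C: 1 × 604 = 604
  H-F: 1 × 574 = 574
  Σ(broken) = 3938 kJ
Bonds formed (products):
  C-C: 2 × 354 = 708
  C-F: 1 × 478 = 478
  C-H: 7 × 401 = 2807
  Σ(formed) = 3993 kJ
ΔH = Σ(broken) − Σ(formed) = 3938 − 3993 = −55 kJ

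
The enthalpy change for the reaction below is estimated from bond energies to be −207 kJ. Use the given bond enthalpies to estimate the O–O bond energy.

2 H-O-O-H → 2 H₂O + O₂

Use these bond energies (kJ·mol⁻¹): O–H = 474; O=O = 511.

Let D be the O–O bond energy.
Σ(broken) = 4×474 + 2×D = 1896 + 2D
Σ(formed) = 4×474 + 1×511 = 2407
ΔH = Σ(broken) − Σ(formed) = (1896 + 2D) − (2407) = −511 + 2D
Setting this equal to −207 kJ gives 2D = 304, so D = 152 kJ/mol.

D(O–O) ≈ 152 kJ/mol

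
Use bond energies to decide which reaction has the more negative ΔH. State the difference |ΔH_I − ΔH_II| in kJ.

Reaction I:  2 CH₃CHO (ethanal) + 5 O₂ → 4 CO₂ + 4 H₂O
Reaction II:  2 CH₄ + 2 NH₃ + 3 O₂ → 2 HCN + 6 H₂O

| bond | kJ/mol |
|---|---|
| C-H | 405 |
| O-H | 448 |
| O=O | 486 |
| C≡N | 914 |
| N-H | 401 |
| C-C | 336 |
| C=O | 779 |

Reaction I, by 1006 kJ

Reaction I:
  Bonds broken (reactants):
    C-C: 2 × 336 = 672
    C-H: 8 × 405 = 3240
    C=O: 2 × 779 = 1558
    O=O: 5 × 486 = 2430
    Σ(broken) = 7900 kJ
  Bonds formed (products):
    C=O: 8 × 779 = 6232
    O-H: 8 × 448 = 3584
    Σ(formed) = 9816 kJ
  ΔH_I = 7900 − 9816 = −1916 kJ
Reaction II:
  Bonds broken (reactants):
    C-H: 8 × 405 = 3240
    N-H: 6 × 401 = 2406
    O=O: 3 × 486 = 1458
    Σ(broken) = 7104 kJ
  Bonds formed (products):
    C≡N: 2 × 914 = 1828
    C-H: 2 × 405 = 810
    O-H: 12 × 448 = 5376
    Σ(formed) = 8014 kJ
  ΔH_II = 7104 − 8014 = −910 kJ
ΔH_I − ΔH_II = −1006 kJ, so reaction I has the more negative ΔH; |ΔH_I − ΔH_II| = 1006 kJ.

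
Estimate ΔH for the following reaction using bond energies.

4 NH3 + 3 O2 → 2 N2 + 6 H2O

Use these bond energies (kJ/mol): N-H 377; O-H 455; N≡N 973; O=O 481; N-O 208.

ΔH ≈ −1439 kJ

Bonds broken (reactants):
  N-H: 12 × 377 = 4524
  O=O: 3 × 481 = 1443
  Σ(broken) = 5967 kJ
Bonds formed (products):
  N≡N: 2 × 973 = 1946
  O-H: 12 × 455 = 5460
  Σ(formed) = 7406 kJ
ΔH = Σ(broken) − Σ(formed) = 5967 − 7406 = −1439 kJ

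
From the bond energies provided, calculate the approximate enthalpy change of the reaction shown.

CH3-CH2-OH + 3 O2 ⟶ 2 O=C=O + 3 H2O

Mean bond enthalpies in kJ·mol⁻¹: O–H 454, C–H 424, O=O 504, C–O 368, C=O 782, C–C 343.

ΔH ≈ −1055 kJ

Bonds broken (reactants):
  C–C: 1 × 343 = 343
  C–H: 5 × 424 = 2120
  C–O: 1 × 368 = 368
  O–H: 1 × 454 = 454
  O=O: 3 × 504 = 1512
  Σ(broken) = 4797 kJ
Bonds formed (products):
  C=O: 4 × 782 = 3128
  O–H: 6 × 454 = 2724
  Σ(formed) = 5852 kJ
ΔH = Σ(broken) − Σ(formed) = 4797 − 5852 = −1055 kJ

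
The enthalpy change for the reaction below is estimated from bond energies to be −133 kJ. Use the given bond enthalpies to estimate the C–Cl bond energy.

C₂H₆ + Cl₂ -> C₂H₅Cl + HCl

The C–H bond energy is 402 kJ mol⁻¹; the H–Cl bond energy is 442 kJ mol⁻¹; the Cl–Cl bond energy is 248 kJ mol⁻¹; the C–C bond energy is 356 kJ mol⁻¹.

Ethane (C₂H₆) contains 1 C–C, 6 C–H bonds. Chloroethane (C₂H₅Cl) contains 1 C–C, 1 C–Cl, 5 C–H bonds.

D(C–Cl) ≈ 341 kJ/mol

Let D be the C–Cl bond energy.
Σ(broken) = 1×356 + 6×402 + 1×248 = 3016
Σ(formed) = 1×356 + 1×D + 5×402 + 1×442 = 2808 + D
ΔH = Σ(broken) − Σ(formed) = (3016) − (2808 + D) = +208 − D
Setting this equal to −133 kJ gives D = 341 kJ/mol.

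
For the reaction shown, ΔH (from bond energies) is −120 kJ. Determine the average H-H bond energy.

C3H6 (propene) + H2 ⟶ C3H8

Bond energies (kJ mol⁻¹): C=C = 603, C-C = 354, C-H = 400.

Let D be the H-H bond energy.
Σ(broken) = 1×354 + 6×400 + 1×603 + 1×D = 3357 + D
Σ(formed) = 2×354 + 8×400 = 3908
ΔH = Σ(broken) − Σ(formed) = (3357 + D) − (3908) = −551 + D
Setting this equal to −120 kJ gives D = 431 kJ/mol.

D(H-H) ≈ 431 kJ/mol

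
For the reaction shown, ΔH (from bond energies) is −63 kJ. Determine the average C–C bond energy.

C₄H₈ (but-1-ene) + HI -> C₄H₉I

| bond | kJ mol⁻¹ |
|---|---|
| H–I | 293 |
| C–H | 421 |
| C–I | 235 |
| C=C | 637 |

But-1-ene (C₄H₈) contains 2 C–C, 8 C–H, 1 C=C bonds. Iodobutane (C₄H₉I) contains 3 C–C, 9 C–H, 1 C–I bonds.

D(C–C) ≈ 337 kJ/mol

Let D be the C–C bond energy.
Σ(broken) = 2×D + 8×421 + 1×637 + 1×293 = 4298 + 2D
Σ(formed) = 3×D + 9×421 + 1×235 = 4024 + 3D
ΔH = Σ(broken) − Σ(formed) = (4298 + 2D) − (4024 + 3D) = +274 − D
Setting this equal to −63 kJ gives D = 337 kJ/mol.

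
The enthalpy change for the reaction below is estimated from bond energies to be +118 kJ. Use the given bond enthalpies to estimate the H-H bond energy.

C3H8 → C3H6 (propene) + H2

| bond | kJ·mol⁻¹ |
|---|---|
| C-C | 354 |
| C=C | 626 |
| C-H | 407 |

D(H-H) ≈ 424 kJ/mol

Let D be the H-H bond energy.
Σ(broken) = 2×354 + 8×407 = 3964
Σ(formed) = 1×354 + 6×407 + 1×626 + 1×D = 3422 + D
ΔH = Σ(broken) − Σ(formed) = (3964) − (3422 + D) = +542 − D
Setting this equal to +118 kJ gives D = 424 kJ/mol.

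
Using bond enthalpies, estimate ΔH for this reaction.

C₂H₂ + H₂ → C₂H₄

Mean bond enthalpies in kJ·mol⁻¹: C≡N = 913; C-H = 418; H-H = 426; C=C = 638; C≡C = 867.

Bonds broken (reactants):
  C≡C: 1 × 867 = 867
  C-H: 2 × 418 = 836
  H-H: 1 × 426 = 426
  Σ(broken) = 2129 kJ
Bonds formed (products):
  C-H: 4 × 418 = 1672
  C=C: 1 × 638 = 638
  Σ(formed) = 2310 kJ
ΔH = Σ(broken) − Σ(formed) = 2129 − 2310 = −181 kJ

ΔH ≈ −181 kJ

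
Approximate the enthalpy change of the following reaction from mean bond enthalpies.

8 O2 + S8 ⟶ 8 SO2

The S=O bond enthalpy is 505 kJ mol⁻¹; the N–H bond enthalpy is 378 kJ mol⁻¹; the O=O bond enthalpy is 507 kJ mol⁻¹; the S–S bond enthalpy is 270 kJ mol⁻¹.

ΔH ≈ −1864 kJ

Bonds broken (reactants):
  O=O: 8 × 507 = 4056
  S–S: 8 × 270 = 2160
  Σ(broken) = 6216 kJ
Bonds formed (products):
  S=O: 16 × 505 = 8080
  Σ(formed) = 8080 kJ
ΔH = Σ(broken) − Σ(formed) = 6216 − 8080 = −1864 kJ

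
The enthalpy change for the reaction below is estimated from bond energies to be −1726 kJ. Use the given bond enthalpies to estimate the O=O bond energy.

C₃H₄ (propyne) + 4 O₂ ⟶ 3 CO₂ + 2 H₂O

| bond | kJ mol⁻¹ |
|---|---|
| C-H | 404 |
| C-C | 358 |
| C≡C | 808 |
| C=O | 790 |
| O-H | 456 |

D(O=O) ≈ 514 kJ/mol

Let D be the O=O bond energy.
Σ(broken) = 1×808 + 1×358 + 4×404 + 4×D = 2782 + 4D
Σ(formed) = 6×790 + 4×456 = 6564
ΔH = Σ(broken) − Σ(formed) = (2782 + 4D) − (6564) = −3782 + 4D
Setting this equal to −1726 kJ gives 4D = 2056, so D = 514 kJ/mol.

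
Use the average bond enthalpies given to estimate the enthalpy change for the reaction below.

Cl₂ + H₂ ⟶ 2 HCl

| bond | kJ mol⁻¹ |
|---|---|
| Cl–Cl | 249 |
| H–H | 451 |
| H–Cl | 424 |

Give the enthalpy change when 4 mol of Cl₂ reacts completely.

ΔH = −592 kJ

Bonds broken (reactants):
  Cl–Cl: 1 × 249 = 249
  H–H: 1 × 451 = 451
  Σ(broken) = 700 kJ
Bonds formed (products):
  H–Cl: 2 × 424 = 848
  Σ(formed) = 848 kJ
ΔH = Σ(broken) − Σ(formed) = 700 − 848 = −148 kJ
For 4× the reaction as written: 4 × (−148) = −592 kJ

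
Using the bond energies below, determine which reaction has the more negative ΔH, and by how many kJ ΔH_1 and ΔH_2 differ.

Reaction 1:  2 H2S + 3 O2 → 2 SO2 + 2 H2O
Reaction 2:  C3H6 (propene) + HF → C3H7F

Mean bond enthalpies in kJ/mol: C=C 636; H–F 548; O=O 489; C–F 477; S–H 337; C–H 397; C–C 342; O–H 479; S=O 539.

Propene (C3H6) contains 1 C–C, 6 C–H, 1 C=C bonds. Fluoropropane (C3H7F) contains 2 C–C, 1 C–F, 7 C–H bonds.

Reaction 1, by 1225 kJ

Reaction 1:
  Bonds broken (reactants):
    O=O: 3 × 489 = 1467
    S–H: 4 × 337 = 1348
    Σ(broken) = 2815 kJ
  Bonds formed (products):
    O–H: 4 × 479 = 1916
    S=O: 4 × 539 = 2156
    Σ(formed) = 4072 kJ
  ΔH_1 = 2815 − 4072 = −1257 kJ
Reaction 2:
  Bonds broken (reactants):
    C–C: 1 × 342 = 342
    C–H: 6 × 397 = 2382
    C=C: 1 × 636 = 636
    H–F: 1 × 548 = 548
    Σ(broken) = 3908 kJ
  Bonds formed (products):
    C–C: 2 × 342 = 684
    C–F: 1 × 477 = 477
    C–H: 7 × 397 = 2779
    Σ(formed) = 3940 kJ
  ΔH_2 = 3908 − 3940 = −32 kJ
ΔH_1 − ΔH_2 = −1225 kJ, so reaction 1 has the more negative ΔH; |ΔH_1 − ΔH_2| = 1225 kJ.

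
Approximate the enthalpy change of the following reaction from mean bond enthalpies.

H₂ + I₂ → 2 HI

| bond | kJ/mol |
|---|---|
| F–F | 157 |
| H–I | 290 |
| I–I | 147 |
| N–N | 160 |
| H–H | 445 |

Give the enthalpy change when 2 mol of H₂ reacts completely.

Bonds broken (reactants):
  H–H: 1 × 445 = 445
  I–I: 1 × 147 = 147
  Σ(broken) = 592 kJ
Bonds formed (products):
  H–I: 2 × 290 = 580
  Σ(formed) = 580 kJ
ΔH = Σ(broken) − Σ(formed) = 592 − 580 = +12 kJ
For 2× the reaction as written: 2 × (+12) = +24 kJ

ΔH = +24 kJ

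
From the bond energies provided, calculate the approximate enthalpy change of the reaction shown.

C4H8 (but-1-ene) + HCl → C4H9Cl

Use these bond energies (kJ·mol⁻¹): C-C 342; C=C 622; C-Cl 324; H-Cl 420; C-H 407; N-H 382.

ΔH ≈ −31 kJ

Bonds broken (reactants):
  C-C: 2 × 342 = 684
  C-H: 8 × 407 = 3256
  C=C: 1 × 622 = 622
  H-Cl: 1 × 420 = 420
  Σ(broken) = 4982 kJ
Bonds formed (products):
  C-C: 3 × 342 = 1026
  C-Cl: 1 × 324 = 324
  C-H: 9 × 407 = 3663
  Σ(formed) = 5013 kJ
ΔH = Σ(broken) − Σ(formed) = 4982 − 5013 = −31 kJ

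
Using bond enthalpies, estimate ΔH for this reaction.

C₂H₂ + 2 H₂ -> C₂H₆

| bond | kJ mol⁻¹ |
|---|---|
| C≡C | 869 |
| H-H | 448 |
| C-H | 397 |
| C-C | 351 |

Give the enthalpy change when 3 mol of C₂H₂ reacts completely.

Bonds broken (reactants):
  C≡C: 1 × 869 = 869
  C-H: 2 × 397 = 794
  H-H: 2 × 448 = 896
  Σ(broken) = 2559 kJ
Bonds formed (products):
  C-C: 1 × 351 = 351
  C-H: 6 × 397 = 2382
  Σ(formed) = 2733 kJ
ΔH = Σ(broken) − Σ(formed) = 2559 − 2733 = −174 kJ
For 3× the reaction as written: 3 × (−174) = −522 kJ

ΔH = −522 kJ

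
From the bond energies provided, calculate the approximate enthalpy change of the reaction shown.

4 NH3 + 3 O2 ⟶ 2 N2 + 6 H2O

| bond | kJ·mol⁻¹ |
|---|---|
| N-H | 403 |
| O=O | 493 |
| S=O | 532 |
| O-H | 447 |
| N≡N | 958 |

Bonds broken (reactants):
  N-H: 12 × 403 = 4836
  O=O: 3 × 493 = 1479
  Σ(broken) = 6315 kJ
Bonds formed (products):
  N≡N: 2 × 958 = 1916
  O-H: 12 × 447 = 5364
  Σ(formed) = 7280 kJ
ΔH = Σ(broken) − Σ(formed) = 6315 − 7280 = −965 kJ

ΔH ≈ −965 kJ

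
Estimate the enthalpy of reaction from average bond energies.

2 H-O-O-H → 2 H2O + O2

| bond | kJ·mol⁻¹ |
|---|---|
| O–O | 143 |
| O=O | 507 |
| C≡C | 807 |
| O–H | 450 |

ΔH ≈ −221 kJ

Bonds broken (reactants):
  O–H: 4 × 450 = 1800
  O–O: 2 × 143 = 286
  Σ(broken) = 2086 kJ
Bonds formed (products):
  O–H: 4 × 450 = 1800
  O=O: 1 × 507 = 507
  Σ(formed) = 2307 kJ
ΔH = Σ(broken) − Σ(formed) = 2086 − 2307 = −221 kJ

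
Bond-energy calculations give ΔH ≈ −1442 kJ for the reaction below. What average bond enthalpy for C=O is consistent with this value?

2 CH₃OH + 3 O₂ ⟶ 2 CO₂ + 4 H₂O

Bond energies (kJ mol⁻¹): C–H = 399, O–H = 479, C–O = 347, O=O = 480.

Let D be the C=O bond energy.
Σ(broken) = 6×399 + 2×347 + 2×479 + 3×480 = 5486
Σ(formed) = 4×D + 8×479 = 3832 + 4D
ΔH = Σ(broken) − Σ(formed) = (5486) − (3832 + 4D) = +1654 − 4D
Setting this equal to −1442 kJ gives 4D = 3096, so D = 774 kJ/mol.

D(C=O) ≈ 774 kJ/mol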